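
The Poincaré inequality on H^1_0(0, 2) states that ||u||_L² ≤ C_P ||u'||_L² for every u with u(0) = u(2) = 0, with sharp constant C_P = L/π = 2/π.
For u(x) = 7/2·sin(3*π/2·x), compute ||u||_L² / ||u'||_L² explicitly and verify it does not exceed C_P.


||u||_L² / ||u'||_L² = 2/(3*π) < C_P = 2/π.

u(x) = 7/2·sin(3*π/2·x), so u'(x) = 21*π*cos(3*π*x/2)/4.
Writing u(x) = A·sin(kπx/L) with A = 7/2 and k = 3, use ∫_0^L sin²(kπx/L) dx = L/2 and ∫_0^L cos²(kπx/L) dx = L/2.
u² = 49/4·sin²(3*π/2·x) and (u')² = 441*π^2/16·cos²(3*π/2·x), and each of sin², cos² integrates to L/2 = 1 over (0, 2).
∫_0^2 u² dx = 49/4, so ||u||_L² = 7/2.
∫_0^2 (u')² dx = 441*π^2/16, so ||u'||_L² = 21*π/4.
Ratio ||u||_L² / ||u'||_L² = 2/(3*π).
Sharp Poincaré constant on H^1_0(0, 2) is C_P = L/π = 2/π, achieved by sin(π/2·x).
This is the k = 3 harmonic; the ratio L/(kπ) is strictly less than C_P = L/π, consistent with the sharp inequality ||u||_L² ≤ C_P ||u'||_L².


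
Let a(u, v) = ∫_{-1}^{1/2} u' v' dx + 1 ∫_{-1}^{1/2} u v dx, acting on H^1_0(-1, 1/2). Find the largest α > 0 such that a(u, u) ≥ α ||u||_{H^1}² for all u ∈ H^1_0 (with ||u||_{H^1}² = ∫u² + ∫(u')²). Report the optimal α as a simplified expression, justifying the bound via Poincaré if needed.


α = 1

Coercivity of a(·,·) on H^1_0(-1, 1/2) means a(u, u) ≥ α ||u||_{H^1}² for every u ∈ H^1_0.
The interval has length L = 3/2, and Poincaré/coercivity depend only on L. Here a(u, u) = ∫(u')² + (1)·∫u².
Here c = 1 ≥ 1, so a(u,u) = ∫(u')² + c∫u² ≥ ∫(u')² + ∫u² = ||u||_{H^1}², i.e. α = 1 works. No larger α is possible: a(u,u) ≥ α||u||_{H^1}² means (1−α)∫(u')² ≥ (α−c)∫u², and for the modes u_n = sin(nπ(x−x₀)/L) (x₀ the left endpoint) one has ∫u_n²/∫(u_n')² = (L/(nπ))² → 0, so a(u_n,u_n)/||u_n||_{H^1}² → 1. Hence the optimal constant is α = 1.
Therefore α = 1.


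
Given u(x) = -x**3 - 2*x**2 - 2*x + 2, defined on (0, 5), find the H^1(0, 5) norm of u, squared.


||u||_{H^1}^2 = 792065/21

The H^1 norm (squared) on an interval (0, L) is
  ||u||_{H^1}^2 = ∫_0^L u(x)^2 dx + ∫_0^L u'(x)^2 dx.
Compute u'(x) = -3*x**2 - 4*x - 2.
Then u(x)^2 = x**6 + 4*x**5 + 8*x**4 + 4*x**3 - 4*x**2 - 8*x + 4 and u'(x)^2 = 9*x**4 + 24*x**3 + 28*x**2 + 16*x + 4.
Integrate each monomial from 0 to 5 using ∫_0^5 c·x^n dx = c·5^(n+1)/(n+1):
  ∫_0^5 u(x)^2 dx = ∫_0^5 (x^6 + 4*x^5 + 8*x^4 + 4*x^3 - 4*x^2 - 8*x + 4) dx. Term by term:
    ∫_0^5 x^6 dx = 78125/7;  ∫_0^5 4*x^5 dx = 31250/3;  ∫_0^5 8*x^4 dx = 5000;
    ∫_0^5 4*x^3 dx = 625;  ∫_0^5 -4*x^2 dx = -500/3;  ∫_0^5 -8*x dx = -100;
    ∫_0^5 4 dx = 20.
  Sum: 78125/7 + 31250/3 + 5000 + 625 − 500/3 − 100 + 20 = 188690/7.
  ∫_0^5 u'(x)^2 dx = ∫_0^5 (9*x^4 + 24*x^3 + 28*x^2 + 16*x + 4) dx. Term by term:
    ∫_0^5 9*x^4 dx = 5625;  ∫_0^5 24*x^3 dx = 3750;  ∫_0^5 28*x^2 dx = 3500/3;
    ∫_0^5 16*x dx = 200;  ∫_0^5 4 dx = 20.
  Sum: 5625 + 3750 + 3500/3 + 200 + 20 = 32285/3.
Adding: ||u||_{H^1}^2 = 188690/7 + 32285/3 = 792065/21.


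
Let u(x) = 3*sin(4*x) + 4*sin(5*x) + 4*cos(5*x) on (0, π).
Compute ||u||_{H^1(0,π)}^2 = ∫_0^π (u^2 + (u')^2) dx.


||u||_{H^1(0,π)}^2 = -1664/3 + 985*π/2

u'(x) = -20*sin(5*x) + 12*cos(4*x) + 20*cos(5*x).
Expand u² and (u')² and integrate term by term on (0, π), using: for integers n ≥ 1, ∫_0^π sin²(nx) dx = ∫_0^π cos²(nx) dx = π/2; for n ≠ n', ∫_0^π sin(nx)sin(n'x) dx = ∫_0^π cos(nx)cos(n'x) dx = 0; and by product-to-sum, ∫_0^π sin(nx)cos(n'x) dx = ½∫_0^π [sin((n+n')x) + sin((n−n')x)] dx, which is 0 when n+n' is even and 2n/(n²−n'²) when n+n' is odd (it need not vanish on (0, π)).
  u² squared terms: (3)²·∫sin(4x)² dx = 9·π/2 = 9*π/2;  (4)²·∫cos(5x)² dx = 16·π/2 = 8*π;  (4)²·∫sin(5x)² dx = 16·π/2 = 8*π.
  u² cross terms: 2·(3)·(4)·∫sin(4x)·cos(5x) dx = 24·(-8/9) = -64/3;  2·(3)·(4)·∫sin(4x)·sin(5x) dx = 24·(0) = 0;  2·(4)·(4)·∫cos(5x)·sin(5x) dx = 32·(0) = 0.
  So ∫_0^π u² dx = 9*π/2 + 8*π + 8*π − 64/3 + 0 + 0 = -64/3 + 41*π/2.
  (u')² squared terms: (-20)²·∫sin(5x)² dx = 400·π/2 = 200*π;  (12)²·∫cos(4x)² dx = 144·π/2 = 72*π;  (20)²·∫cos(5x)² dx = 400·π/2 = 200*π.
  (u')² cross terms: 2·(-20)·(12)·∫sin(5x)·cos(4x) dx = -480·(10/9) = -1600/3;  2·(-20)·(20)·∫sin(5x)·cos(5x) dx = -800·(0) = 0;  2·(12)·(20)·∫cos(4x)·cos(5x) dx = 480·(0) = 0.
  So ∫_0^π (u')² dx = 200*π + 72*π + 200*π − 1600/3 + 0 + 0 = -1600/3 + 472*π.
||u||_{H^1}^2 = (-64/3 + 41*π/2) + (-1600/3 + 472*π) = -1664/3 + 985*π/2.


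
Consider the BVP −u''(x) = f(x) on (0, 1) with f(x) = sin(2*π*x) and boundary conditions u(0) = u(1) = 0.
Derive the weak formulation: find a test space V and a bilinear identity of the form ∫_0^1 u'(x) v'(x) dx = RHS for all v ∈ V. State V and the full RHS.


V = H^1_0(0, 1) (so v(0) = v(1) = 0); weak form: ∫_0^1 u'v' dx = ∫_0^1 (sin(2*π*x)) v dx for all v ∈ V.

Multiply both sides by a test function v and integrate from 0 to 1:
  ∫_0^1 −u''(x) v(x) dx = ∫_0^1 f(x) v(x) dx.
Integrate the LHS by parts once:
  ∫_0^1 −u'' v dx = −[u'(x) v(x)]_0^1 + ∫_0^1 u'(x) v'(x) dx.
Thus ∫_0^1 u'(x) v'(x) dx = ∫_0^1 f(x) v(x) dx + [u'(x) v(x)]_0^1.
Choose V so that boundary terms are either known or forced to vanish.
u is Dirichlet: u(0) = u(1) = 0. Let V = H^1_0(0, 1); then v(0) = v(1) = 0, and [u' v]_0^1 = 0.
Weak formulation: find u (satisfying any essential BC) such that ∫_0^1 u'(x) v'(x) dx = ∫_0^1 f v dx for all v ∈ V.
Substituting f(x) = sin(2*π*x), the right-hand side is ∫_0^1 (sin(2*π*x)) v dx.


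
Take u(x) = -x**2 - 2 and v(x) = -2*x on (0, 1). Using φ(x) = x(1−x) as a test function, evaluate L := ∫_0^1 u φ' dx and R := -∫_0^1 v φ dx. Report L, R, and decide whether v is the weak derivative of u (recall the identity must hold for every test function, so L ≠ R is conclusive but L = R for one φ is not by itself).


LHS = 1/6, RHS = 1/6. Yes, v = u' weakly.

u(x) = -x**2 - 2, classical derivative u'(x) = -2*x.
φ(x) = x(1−x), so φ'(x) = 1 - 2*x.
Note φ(0) = φ(1) = 0, so the boundary term u·φ vanishes.
LHS = ∫_0^1 u(x) φ'(x) dx = ∫_0^1 (2*x^3 - x^2 + 4*x - 2) dx. Term by term:
  ∫_0^1 2*x^3 dx = 1/2;  ∫_0^1 -x^2 dx = -1/3;  ∫_0^1 4*x dx = 2;
  ∫_0^1 -2 dx = -2.
Sum: 1/2 − 1/3 + 2 − 2 = 1/6.
So LHS = 1/6.
∫_0^1 v(x) φ(x) dx = ∫_0^1 (2*x^3 - 2*x^2) dx. Term by term:
  ∫_0^1 2*x^3 dx = 1/2;  ∫_0^1 -2*x^2 dx = -2/3.
Sum: 1/2 − 2/3 = -1/6.
So RHS = -∫_0^1 v(x) φ(x) dx = 1/6.
LHS = RHS, so the identity holds for this test φ.
Moreover u is smooth here and v(x) = u'(x) = -2*x pointwise, so the identity holds for every test function. Hence v is the weak derivative of u.


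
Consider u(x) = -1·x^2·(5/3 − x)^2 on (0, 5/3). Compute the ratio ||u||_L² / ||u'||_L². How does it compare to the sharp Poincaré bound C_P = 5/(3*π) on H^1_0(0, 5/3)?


||u||_L² / ||u'||_L² = 5*sqrt(3)/18 < C_P = 5/(3*π).

u(x) = -1·x^2·(5/3 − x)^2, so u'(x) = 2*x*(-18*x^2 + 45*x - 25)/9.
u(x) = -1·x^2·(5/3 − x)^2 vanishes at x = 0 and x = 5/3, so u ∈ H^1_0(0, 5/3). Differentiate via the product rule and integrate the resulting polynomials term by term.
  ∫_0^5/3 u² dx = ∫_0^5/3 (x^8 - 20*x^7/3 + 50*x^6/3 - 500*x^5/27 + 625*x^4/81) dx. Term by term:
    ∫_0^5/3 x^8 dx = 1953125/177147;  ∫_0^5/3 -20*x^7/3 dx = -1953125/39366;  ∫_0^5/3 50*x^6/3 dx = 3906250/45927;
    ∫_0^5/3 -500*x^5/27 dx = -3906250/59049;  ∫_0^5/3 625*x^4/81 dx = 390625/19683.
  Sum: 1953125/177147 − 1953125/39366 + 3906250/45927 − 3906250/59049 + 390625/19683 = 390625/2480058.
  ∫_0^5/3 (u')² dx = ∫_0^5/3 (16*x^6 - 80*x^5 + 1300*x^4/9 - 1000*x^3/9 + 2500*x^2/81) dx. Term by term:
    ∫_0^5/3 16*x^6 dx = 1250000/15309;  ∫_0^5/3 -80*x^5 dx = -625000/2187;  ∫_0^5/3 1300*x^4/9 dx = 812500/2187;
    ∫_0^5/3 -1000*x^3/9 dx = -156250/729;  ∫_0^5/3 2500*x^2/81 dx = 312500/6561.
  Sum: 1250000/15309 − 625000/2187 + 812500/2187 − 156250/729 + 312500/6561 = 31250/45927.
∫_0^5/3 u² dx = 390625/2480058, so ||u||_L² = 625*sqrt(42)/10206.
∫_0^5/3 (u')² dx = 31250/45927, so ||u'||_L² = 125*sqrt(14)/567.
Ratio ||u||_L² / ||u'||_L² = 5*sqrt(3)/18.
Sharp Poincaré constant on H^1_0(0, 5/3) is C_P = L/π = 5/(3*π), achieved by sin(3*π/5·x).
A polynomial bump cannot attain the sharp Poincaré constant (only the first sine eigenfunction does), so the ratio is strictly less than C_P, consistent with ||u||_L² ≤ C_P ||u'||_L².


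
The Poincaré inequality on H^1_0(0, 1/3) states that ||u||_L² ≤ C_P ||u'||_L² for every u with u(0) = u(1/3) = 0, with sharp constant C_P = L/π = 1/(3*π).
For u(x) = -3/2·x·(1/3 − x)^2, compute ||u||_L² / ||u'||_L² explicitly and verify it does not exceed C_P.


||u||_L² / ||u'||_L² = sqrt(14)/42 < C_P = 1/(3*π).

u(x) = -3/2·x·(1/3 − x)^2, so u'(x) = (1 - 9*x)*(3*x - 1)/6.
u(x) = -3/2·x·(1/3 − x)^2 vanishes at x = 0 and x = 1/3, so u ∈ H^1_0(0, 1/3). Differentiate via the product rule and integrate the resulting polynomials term by term.
  ∫_0^1/3 u² dx = ∫_0^1/3 (9*x^6/4 - 3*x^5 + 3*x^4/2 - x^3/3 + x^2/36) dx. Term by term:
    ∫_0^1/3 9*x^6/4 dx = 1/6804;  ∫_0^1/3 -3*x^5 dx = -1/1458;  ∫_0^1/3 3*x^4/2 dx = 1/810;
    ∫_0^1/3 -x^3/3 dx = -1/972;  ∫_0^1/3 x^2/36 dx = 1/2916.
  Sum: 1/6804 − 1/1458 + 1/810 − 1/972 + 1/2916 = 1/102060.
  ∫_0^1/3 (u')² dx = ∫_0^1/3 (81*x^4/4 - 18*x^3 + 11*x^2/2 - 2*x/3 + 1/36) dx. Term by term:
    ∫_0^1/3 81*x^4/4 dx = 1/60;  ∫_0^1/3 -18*x^3 dx = -1/18;  ∫_0^1/3 11*x^2/2 dx = 11/162;
    ∫_0^1/3 -2*x/3 dx = -1/27;  ∫_0^1/3 1/36 dx = 1/108.
  Sum: 1/60 − 1/18 + 11/162 − 1/27 + 1/108 = 1/810.
∫_0^1/3 u² dx = 1/102060, so ||u||_L² = sqrt(35)/1890.
∫_0^1/3 (u')² dx = 1/810, so ||u'||_L² = sqrt(10)/90.
Ratio ||u||_L² / ||u'||_L² = sqrt(14)/42.
Sharp Poincaré constant on H^1_0(0, 1/3) is C_P = L/π = 1/(3*π), achieved by sin(3*π·x).
A polynomial bump cannot attain the sharp Poincaré constant (only the first sine eigenfunction does), so the ratio is strictly less than C_P, consistent with ||u||_L² ≤ C_P ||u'||_L².


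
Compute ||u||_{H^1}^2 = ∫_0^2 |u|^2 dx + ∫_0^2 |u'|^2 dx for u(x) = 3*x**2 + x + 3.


||u||_{H^1}^2 = 4264/15

The H^1 norm (squared) on an interval (0, L) is
  ||u||_{H^1}^2 = ∫_0^L u(x)^2 dx + ∫_0^L u'(x)^2 dx.
Compute u'(x) = 6*x + 1.
Then u(x)^2 = 9*x**4 + 6*x**3 + 19*x**2 + 6*x + 9 and u'(x)^2 = 36*x**2 + 12*x + 1.
Integrate each monomial from 0 to 2 using ∫_0^2 c·x^n dx = c·2^(n+1)/(n+1):
  ∫_0^2 u(x)^2 dx = ∫_0^2 (9*x^4 + 6*x^3 + 19*x^2 + 6*x + 9) dx. Term by term:
    ∫_0^2 9*x^4 dx = 288/5;  ∫_0^2 6*x^3 dx = 24;  ∫_0^2 19*x^2 dx = 152/3;
    ∫_0^2 6*x dx = 12;  ∫_0^2 9 dx = 18.
  Sum: 288/5 + 24 + 152/3 + 12 + 18 = 2434/15.
  ∫_0^2 u'(x)^2 dx = ∫_0^2 (36*x^2 + 12*x + 1) dx. Term by term:
    ∫_0^2 36*x^2 dx = 96;  ∫_0^2 12*x dx = 24;  ∫_0^2 1 dx = 2.
  Sum: 96 + 24 + 2 = 122.
Adding: ||u||_{H^1}^2 = 2434/15 + 122 = 4264/15.


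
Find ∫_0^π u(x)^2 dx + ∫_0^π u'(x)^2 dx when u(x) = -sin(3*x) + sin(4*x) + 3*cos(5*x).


||u||_{H^1(0,π)}^2 = -416/3 + 261*π/2

u'(x) = -15*sin(5*x) - 3*cos(3*x) + 4*cos(4*x).
Expand u² and (u')² and integrate term by term on (0, π), using: for integers n ≥ 1, ∫_0^π sin²(nx) dx = ∫_0^π cos²(nx) dx = π/2; for n ≠ n', ∫_0^π sin(nx)sin(n'x) dx = ∫_0^π cos(nx)cos(n'x) dx = 0; and by product-to-sum, ∫_0^π sin(nx)cos(n'x) dx = ½∫_0^π [sin((n+n')x) + sin((n−n')x)] dx, which is 0 when n+n' is even and 2n/(n²−n'²) when n+n' is odd (it need not vanish on (0, π)).
  u² squared terms: (-1)²·∫sin(3x)² dx = 1·π/2 = π/2;  (3)²·∫cos(5x)² dx = 9·π/2 = 9*π/2;  (1)²·∫sin(4x)² dx = 1·π/2 = π/2.
  u² cross terms: 2·(-1)·(3)·∫sin(3x)·cos(5x) dx = -6·(0) = 0;  2·(-1)·(1)·∫sin(3x)·sin(4x) dx = -2·(0) = 0;  2·(3)·(1)·∫cos(5x)·sin(4x) dx = 6·(-8/9) = -16/3.
  So ∫_0^π u² dx = π/2 + 9*π/2 + π/2 + 0 + 0 − 16/3 = -16/3 + 11*π/2.
  (u')² squared terms: (-15)²·∫sin(5x)² dx = 225·π/2 = 225*π/2;  (-3)²·∫cos(3x)² dx = 9·π/2 = 9*π/2;  (4)²·∫cos(4x)² dx = 16·π/2 = 8*π.
  (u')² cross terms: 2·(-15)·(-3)·∫sin(5x)·cos(3x) dx = 90·(0) = 0;  2·(-15)·(4)·∫sin(5x)·cos(4x) dx = -120·(10/9) = -400/3;  2·(-3)·(4)·∫cos(3x)·cos(4x) dx = -24·(0) = 0.
  So ∫_0^π (u')² dx = 225*π/2 + 9*π/2 + 8*π + 0 − 400/3 + 0 = -400/3 + 125*π.
||u||_{H^1}^2 = (-16/3 + 11*π/2) + (-400/3 + 125*π) = -416/3 + 261*π/2.


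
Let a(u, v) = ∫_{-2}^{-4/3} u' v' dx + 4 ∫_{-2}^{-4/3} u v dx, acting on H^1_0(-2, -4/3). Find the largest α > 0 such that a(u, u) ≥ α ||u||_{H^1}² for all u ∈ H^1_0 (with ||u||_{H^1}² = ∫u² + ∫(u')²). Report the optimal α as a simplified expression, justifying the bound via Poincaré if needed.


α = 1

Coercivity of a(·,·) on H^1_0(-2, -4/3) means a(u, u) ≥ α ||u||_{H^1}² for every u ∈ H^1_0.
The interval has length L = 2/3, and Poincaré/coercivity depend only on L. Here a(u, u) = ∫(u')² + (4)·∫u².
Here c = 4 ≥ 1, so a(u,u) = ∫(u')² + c∫u² ≥ ∫(u')² + ∫u² = ||u||_{H^1}², i.e. α = 1 works. No larger α is possible: a(u,u) ≥ α||u||_{H^1}² means (1−α)∫(u')² ≥ (α−c)∫u², and for the modes u_n = sin(nπ(x−x₀)/L) (x₀ the left endpoint) one has ∫u_n²/∫(u_n')² = (L/(nπ))² → 0, so a(u_n,u_n)/||u_n||_{H^1}² → 1. Hence the optimal constant is α = 1.
Therefore α = 1.


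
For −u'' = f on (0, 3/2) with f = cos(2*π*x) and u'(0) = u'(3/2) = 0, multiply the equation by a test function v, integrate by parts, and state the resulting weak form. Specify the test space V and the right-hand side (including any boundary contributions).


V = H^1(0, 3/2) (no boundary constraint on v; u is determined up to an additive constant); weak form: ∫_0^3/2 u'v' dx = ∫_0^3/2 (cos(2*π*x)) v dx for all v ∈ V.

Multiply both sides by a test function v and integrate from 0 to 3/2:
  ∫_0^3/2 −u''(x) v(x) dx = ∫_0^3/2 f(x) v(x) dx.
Integrate the LHS by parts once:
  ∫_0^3/2 −u'' v dx = −[u'(x) v(x)]_0^3/2 + ∫_0^3/2 u'(x) v'(x) dx.
Thus ∫_0^3/2 u'(x) v'(x) dx = ∫_0^3/2 f(x) v(x) dx + [u'(x) v(x)]_0^3/2.
Choose V so that boundary terms are either known or forced to vanish.
u has homogeneous Neumann: u'(0) = u'(3/2) = 0. So [u' v]_0^3/2 = 0·v(3/2) − 0·v(0) = 0 for any v; take V = H^1(0, 3/2).
Weak formulation: find u (satisfying any essential BC) such that ∫_0^3/2 u'(x) v'(x) dx = ∫_0^3/2 f v dx for all v ∈ V (homogeneous Neumann, so boundary terms vanish).
Substituting f(x) = cos(2*π*x), the right-hand side is ∫_0^3/2 (cos(2*π*x)) v dx.
Compatibility check (pure Neumann): taking v ≡ 1 ∈ V gives 0 = ∫_0^3/2 f dx + (0) − (0), i.e. ∫_0^3/2 f dx must equal u'(0) − u'(3/2) = 0. Indeed ∫_0^3/2 (cos(2*π*x)) dx = 0, so the data are compatible. The solution is then unique only up to an additive constant (fix it e.g. by requiring ∫_0^3/2 u dx = 0).


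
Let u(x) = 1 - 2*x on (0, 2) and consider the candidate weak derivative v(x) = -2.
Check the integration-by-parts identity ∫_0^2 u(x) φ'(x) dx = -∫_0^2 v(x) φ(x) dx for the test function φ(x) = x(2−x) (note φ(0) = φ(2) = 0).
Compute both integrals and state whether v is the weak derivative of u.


LHS = 8/3, RHS = 8/3. Yes, v = u' weakly.

u(x) = 1 - 2*x, classical derivative u'(x) = -2.
φ(x) = x(2−x), so φ'(x) = 2 - 2*x.
Note φ(0) = φ(2) = 0, so the boundary term u·φ vanishes.
LHS = ∫_0^2 u(x) φ'(x) dx = ∫_0^2 (4*x^2 - 6*x + 2) dx. Term by term:
  ∫_0^2 4*x^2 dx = 32/3;  ∫_0^2 -6*x dx = -12;  ∫_0^2 2 dx = 4.
Sum: 32/3 − 12 + 4 = 8/3.
So LHS = 8/3.
∫_0^2 v(x) φ(x) dx = ∫_0^2 (2*x^2 - 4*x) dx. Term by term:
  ∫_0^2 2*x^2 dx = 16/3;  ∫_0^2 -4*x dx = -8.
Sum: 16/3 − 8 = -8/3.
So RHS = -∫_0^2 v(x) φ(x) dx = 8/3.
LHS = RHS, so the identity holds for this test φ.
Moreover u is smooth here and v(x) = u'(x) = -2 pointwise, so the identity holds for every test function. Hence v is the weak derivative of u.


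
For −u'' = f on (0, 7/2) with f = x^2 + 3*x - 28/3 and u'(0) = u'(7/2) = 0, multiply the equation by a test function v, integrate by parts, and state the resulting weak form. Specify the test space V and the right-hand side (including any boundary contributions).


V = H^1(0, 7/2) (no boundary constraint on v; u is determined up to an additive constant); weak form: ∫_0^7/2 u'v' dx = ∫_0^7/2 (x^2 + 3*x - 28/3) v dx for all v ∈ V.

Multiply both sides by a test function v and integrate from 0 to 7/2:
  ∫_0^7/2 −u''(x) v(x) dx = ∫_0^7/2 f(x) v(x) dx.
Integrate the LHS by parts once:
  ∫_0^7/2 −u'' v dx = −[u'(x) v(x)]_0^7/2 + ∫_0^7/2 u'(x) v'(x) dx.
Thus ∫_0^7/2 u'(x) v'(x) dx = ∫_0^7/2 f(x) v(x) dx + [u'(x) v(x)]_0^7/2.
Choose V so that boundary terms are either known or forced to vanish.
u has homogeneous Neumann: u'(0) = u'(7/2) = 0. So [u' v]_0^7/2 = 0·v(7/2) − 0·v(0) = 0 for any v; take V = H^1(0, 7/2).
Weak formulation: find u (satisfying any essential BC) such that ∫_0^7/2 u'(x) v'(x) dx = ∫_0^7/2 f v dx for all v ∈ V (homogeneous Neumann, so boundary terms vanish).
Substituting f(x) = x^2 + 3*x - 28/3, the right-hand side is ∫_0^7/2 (x^2 + 3*x - 28/3) v dx.
Compatibility check (pure Neumann): taking v ≡ 1 ∈ V gives 0 = ∫_0^7/2 f dx + (0) − (0), i.e. ∫_0^7/2 f dx must equal u'(0) − u'(7/2) = 0. Indeed ∫_0^7/2 (x^2 + 3*x - 28/3) dx = 0, so the data are compatible. The solution is then unique only up to an additive constant (fix it e.g. by requiring ∫_0^7/2 u dx = 0).


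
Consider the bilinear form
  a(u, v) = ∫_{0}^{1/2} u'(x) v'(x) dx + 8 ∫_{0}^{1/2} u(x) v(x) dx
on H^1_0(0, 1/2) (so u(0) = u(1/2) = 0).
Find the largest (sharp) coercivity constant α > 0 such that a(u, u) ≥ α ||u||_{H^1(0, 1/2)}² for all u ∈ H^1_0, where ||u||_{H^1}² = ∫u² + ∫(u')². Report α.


α = 1

Coercivity of a(·,·) on H^1_0(0, 1/2) means a(u, u) ≥ α ||u||_{H^1}² for every u ∈ H^1_0.
The interval has length L = 1/2, and Poincaré/coercivity depend only on L. Here a(u, u) = ∫(u')² + (8)·∫u².
Here c = 8 ≥ 1, so a(u,u) = ∫(u')² + c∫u² ≥ ∫(u')² + ∫u² = ||u||_{H^1}², i.e. α = 1 works. No larger α is possible: a(u,u) ≥ α||u||_{H^1}² means (1−α)∫(u')² ≥ (α−c)∫u², and for the modes u_n = sin(nπ(x−x₀)/L) (x₀ the left endpoint) one has ∫u_n²/∫(u_n')² = (L/(nπ))² → 0, so a(u_n,u_n)/||u_n||_{H^1}² → 1. Hence the optimal constant is α = 1.
Therefore α = 1.


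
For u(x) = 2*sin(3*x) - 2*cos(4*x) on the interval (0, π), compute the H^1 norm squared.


||u||_{H^1(0,π)}^2 = 816/7 + 54*π

u'(x) = 8*sin(4*x) + 6*cos(3*x).
Expand u² and (u')² and integrate term by term on (0, π), using: for integers n ≥ 1, ∫_0^π sin²(nx) dx = ∫_0^π cos²(nx) dx = π/2; for n ≠ n', ∫_0^π sin(nx)sin(n'x) dx = ∫_0^π cos(nx)cos(n'x) dx = 0; and by product-to-sum, ∫_0^π sin(nx)cos(n'x) dx = ½∫_0^π [sin((n+n')x) + sin((n−n')x)] dx, which is 0 when n+n' is even and 2n/(n²−n'²) when n+n' is odd (it need not vanish on (0, π)).
  u² squared terms: (-2)²·∫cos(4x)² dx = 4·π/2 = 2*π;  (2)²·∫sin(3x)² dx = 4·π/2 = 2*π.
  u² cross terms: 2·(-2)·(2)·∫cos(4x)·sin(3x) dx = -8·(-6/7) = 48/7.
  So ∫_0^π u² dx = 2*π + 2*π + 48/7 = 48/7 + 4*π.
  (u')² squared terms: (6)²·∫cos(3x)² dx = 36·π/2 = 18*π;  (8)²·∫sin(4x)² dx = 64·π/2 = 32*π.
  (u')² cross terms: 2·(6)·(8)·∫cos(3x)·sin(4x) dx = 96·(8/7) = 768/7.
  So ∫_0^π (u')² dx = 18*π + 32*π + 768/7 = 768/7 + 50*π.
||u||_{H^1}^2 = (48/7 + 4*π) + (768/7 + 50*π) = 816/7 + 54*π.


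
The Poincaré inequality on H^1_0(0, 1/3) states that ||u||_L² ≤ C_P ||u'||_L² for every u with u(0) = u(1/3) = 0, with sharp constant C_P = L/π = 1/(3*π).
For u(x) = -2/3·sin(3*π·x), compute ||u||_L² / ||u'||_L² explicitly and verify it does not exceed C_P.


||u||_L² / ||u'||_L² = 1/(3*π) = C_P.

u(x) = -2/3·sin(3*π·x), so u'(x) = -2*π*cos(3*π*x).
Writing u(x) = A·sin(kπx/L) with A = -2/3 and k = 1, use ∫_0^L sin²(kπx/L) dx = L/2 and ∫_0^L cos²(kπx/L) dx = L/2.
u² = 4/9·sin²(3*π·x) and (u')² = 4*π^2·cos²(3*π·x), and each of sin², cos² integrates to L/2 = 1/6 over (0, 1/3).
∫_0^1/3 u² dx = 2/27, so ||u||_L² = sqrt(6)/9.
∫_0^1/3 (u')² dx = 2*π^2/3, so ||u'||_L² = sqrt(6)*π/3.
Ratio ||u||_L² / ||u'||_L² = 1/(3*π).
Sharp Poincaré constant on H^1_0(0, 1/3) is C_P = L/π = 1/(3*π), achieved by sin(3*π·x).
This is the k = 1 eigenfunction (up to amplitude), so the ratio equals the sharp Poincaré constant exactly.


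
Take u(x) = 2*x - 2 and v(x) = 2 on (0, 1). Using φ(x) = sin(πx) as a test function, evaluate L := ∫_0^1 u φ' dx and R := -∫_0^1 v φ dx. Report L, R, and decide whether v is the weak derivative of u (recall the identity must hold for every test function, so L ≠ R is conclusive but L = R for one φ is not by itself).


LHS = -4/π, RHS = -4/π. Yes, v = u' weakly.

u(x) = 2*x - 2, classical derivative u'(x) = 2.
φ(x) = sin(πx), so φ'(x) = π*cos(π*x).
Note φ(0) = φ(1) = 0, so the boundary term u·φ vanishes.
LHS = ∫_0^1 u(x) φ'(x) dx = ∫_0^1 (2*π*x*cos(π*x) - 2*π*cos(π*x)) dx. Term by term:
  ∫_0^1 -2*π*cos(π*x) dx = 0;  ∫_0^1 2*π*x*cos(π*x) dx = -4/π.
Sum: 0 − 4/π = -4/π.
So LHS = -4/π.
∫_0^1 v(x) φ(x) dx = ∫_0^1 (2*sin(π*x)) dx. Term by term:
  ∫_0^1 2*sin(π*x) dx = 4/π.
So RHS = -∫_0^1 v(x) φ(x) dx = -4/π.
LHS = RHS, so the identity holds for this test φ.
Moreover u is smooth here and v(x) = u'(x) = 2 pointwise, so the identity holds for every test function. Hence v is the weak derivative of u.


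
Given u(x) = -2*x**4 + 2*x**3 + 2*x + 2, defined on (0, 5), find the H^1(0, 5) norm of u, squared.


||u||_{H^1}^2 = 62091695/63

The H^1 norm (squared) on an interval (0, L) is
  ||u||_{H^1}^2 = ∫_0^L u(x)^2 dx + ∫_0^L u'(x)^2 dx.
Compute u'(x) = -8*x**3 + 6*x**2 + 2.
Then u(x)^2 = 4*x**8 - 8*x**7 + 4*x**6 - 8*x**5 + 8*x**3 + 4*x**2 + 8*x + 4 and u'(x)^2 = 64*x**6 - 96*x**5 + 36*x**4 - 32*x**3 + 24*x**2 + 4.
Integrate each monomial from 0 to 5 using ∫_0^5 c·x^n dx = c·5^(n+1)/(n+1):
  ∫_0^5 u(x)^2 dx = ∫_0^5 (4*x^8 - 8*x^7 + 4*x^6 - 8*x^5 + 8*x^3 + 4*x^2 + 8*x + 4) dx. Term by term:
    ∫_0^5 4*x^8 dx = 7812500/9;  ∫_0^5 -8*x^7 dx = -390625;  ∫_0^5 4*x^6 dx = 312500/7;
    ∫_0^5 -8*x^5 dx = -62500/3;  ∫_0^5 8*x^3 dx = 1250;  ∫_0^5 4*x^2 dx = 500/3;
    ∫_0^5 8*x dx = 100;  ∫_0^5 4 dx = 20.
  Sum: 7812500/9 − 390625 + 312500/7 − 62500/3 + 1250 + 500/3 + 100 + 20 = 31674935/63.
  ∫_0^5 u'(x)^2 dx = ∫_0^5 (64*x^6 - 96*x^5 + 36*x^4 - 32*x^3 + 24*x^2 + 4) dx. Term by term:
    ∫_0^5 64*x^6 dx = 5000000/7;  ∫_0^5 -96*x^5 dx = -250000;  ∫_0^5 36*x^4 dx = 22500;
    ∫_0^5 -32*x^3 dx = -5000;  ∫_0^5 24*x^2 dx = 1000;  ∫_0^5 4 dx = 20.
  Sum: 5000000/7 − 250000 + 22500 − 5000 + 1000 + 20 = 3379640/7.
Adding: ||u||_{H^1}^2 = 31674935/63 + 3379640/7 = 62091695/63.


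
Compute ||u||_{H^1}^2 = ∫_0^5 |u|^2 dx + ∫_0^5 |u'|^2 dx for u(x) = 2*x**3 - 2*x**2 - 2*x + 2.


||u||_{H^1}^2 = 807440/21

The H^1 norm (squared) on an interval (0, L) is
  ||u||_{H^1}^2 = ∫_0^L u(x)^2 dx + ∫_0^L u'(x)^2 dx.
Compute u'(x) = 6*x**2 - 4*x - 2.
Then u(x)^2 = 4*x**6 - 8*x**5 - 4*x**4 + 16*x**3 - 4*x**2 - 8*x + 4 and u'(x)^2 = 36*x**4 - 48*x**3 - 8*x**2 + 16*x + 4.
Integrate each monomial from 0 to 5 using ∫_0^5 c·x^n dx = c·5^(n+1)/(n+1):
  ∫_0^5 u(x)^2 dx = ∫_0^5 (4*x^6 - 8*x^5 - 4*x^4 + 16*x^3 - 4*x^2 - 8*x + 4) dx. Term by term:
    ∫_0^5 4*x^6 dx = 312500/7;  ∫_0^5 -8*x^5 dx = -62500/3;  ∫_0^5 -4*x^4 dx = -2500;
    ∫_0^5 16*x^3 dx = 2500;  ∫_0^5 -4*x^2 dx = -500/3;  ∫_0^5 -8*x dx = -100;
    ∫_0^5 4 dx = 20.
  Sum: 312500/7 − 62500/3 − 2500 + 2500 − 500/3 − 100 + 20 = 164940/7.
  ∫_0^5 u'(x)^2 dx = ∫_0^5 (36*x^4 - 48*x^3 - 8*x^2 + 16*x + 4) dx. Term by term:
    ∫_0^5 36*x^4 dx = 22500;  ∫_0^5 -48*x^3 dx = -7500;  ∫_0^5 -8*x^2 dx = -1000/3;
    ∫_0^5 16*x dx = 200;  ∫_0^5 4 dx = 20.
  Sum: 22500 − 7500 − 1000/3 + 200 + 20 = 44660/3.
Adding: ||u||_{H^1}^2 = 164940/7 + 44660/3 = 807440/21.


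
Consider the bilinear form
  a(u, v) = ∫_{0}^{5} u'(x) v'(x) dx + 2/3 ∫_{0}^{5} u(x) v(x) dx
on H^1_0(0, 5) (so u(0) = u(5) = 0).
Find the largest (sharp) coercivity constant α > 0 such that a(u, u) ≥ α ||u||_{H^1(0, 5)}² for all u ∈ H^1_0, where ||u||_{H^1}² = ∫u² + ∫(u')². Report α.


α = (π^2 + 50/3)/(π^2 + 25)

Coercivity of a(·,·) on H^1_0(0, 5) means a(u, u) ≥ α ||u||_{H^1}² for every u ∈ H^1_0.
The interval has length L = 5, and Poincaré/coercivity depend only on L. Here a(u, u) = ∫(u')² + (2/3)·∫u².
Here 0 < c = 2/3 < 1. The condition a(u,u) ≥ α||u||_{H^1}² reads (1−α)∫(u')² ≥ (α−c)∫u². Any admissible α is ≤ 1 (rapidly oscillating u have ∫u²/∫(u')² → 0), and α = 1 would force 0 ≥ (1−c)∫u², impossible since c < 1; so 1−α > 0. By the sharp Poincaré inequality on H^1_0 of an interval of length L, ∫(u')² ≥ (π/L)²∫u² with equality for the first sine mode sin(π(x−x₀)/L) (x₀ the left endpoint), so the inequality holds for all u iff (1−α)(π/L)² ≥ α − c, i.e. α ≤ ((π/L)² + c)/((π/L)² + 1) = (1 + c(L/π)²)/(1 + (L/π)²). With (π/L)² = π^2/25 and c = 2/3, the largest admissible constant is α = ((π/L)² + c)/((π/L)² + 1).
Simplifying, α = (π^2 + 50/3)/(π^2 + 25).


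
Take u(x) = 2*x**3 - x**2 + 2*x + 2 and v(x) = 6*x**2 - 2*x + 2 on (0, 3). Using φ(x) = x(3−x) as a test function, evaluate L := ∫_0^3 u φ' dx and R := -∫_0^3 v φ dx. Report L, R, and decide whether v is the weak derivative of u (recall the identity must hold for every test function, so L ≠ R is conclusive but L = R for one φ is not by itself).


LHS = -342/5, RHS = -342/5. Yes, v = u' weakly.

u(x) = 2*x**3 - x**2 + 2*x + 2, classical derivative u'(x) = 6*x**2 - 2*x + 2.
φ(x) = x(3−x), so φ'(x) = 3 - 2*x.
Note φ(0) = φ(3) = 0, so the boundary term u·φ vanishes.
LHS = ∫_0^3 u(x) φ'(x) dx = ∫_0^3 (-4*x^4 + 8*x^3 - 7*x^2 + 2*x + 6) dx. Term by term:
  ∫_0^3 -4*x^4 dx = -972/5;  ∫_0^3 8*x^3 dx = 162;  ∫_0^3 -7*x^2 dx = -63;
  ∫_0^3 2*x dx = 9;  ∫_0^3 6 dx = 18.
Sum: -972/5 + 162 − 63 + 9 + 18 = -342/5.
So LHS = -342/5.
∫_0^3 v(x) φ(x) dx = ∫_0^3 (-6*x^4 + 20*x^3 - 8*x^2 + 6*x) dx. Term by term:
  ∫_0^3 -6*x^4 dx = -1458/5;  ∫_0^3 20*x^3 dx = 405;  ∫_0^3 -8*x^2 dx = -72;
  ∫_0^3 6*x dx = 27.
Sum: -1458/5 + 405 − 72 + 27 = 342/5.
So RHS = -∫_0^3 v(x) φ(x) dx = -342/5.
LHS = RHS, so the identity holds for this test φ.
Moreover u is smooth here and v(x) = u'(x) = 6*x**2 - 2*x + 2 pointwise, so the identity holds for every test function. Hence v is the weak derivative of u.


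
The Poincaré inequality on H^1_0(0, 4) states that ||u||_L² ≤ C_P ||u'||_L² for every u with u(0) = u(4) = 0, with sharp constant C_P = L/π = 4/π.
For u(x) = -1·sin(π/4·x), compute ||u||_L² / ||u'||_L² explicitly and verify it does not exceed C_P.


||u||_L² / ||u'||_L² = 4/π = C_P.

u(x) = -1·sin(π/4·x), so u'(x) = -π*cos(π*x/4)/4.
Writing u(x) = A·sin(kπx/L) with A = -1 and k = 1, use ∫_0^L sin²(kπx/L) dx = L/2 and ∫_0^L cos²(kπx/L) dx = L/2.
u² = 1·sin²(π/4·x) and (u')² = π^2/16·cos²(π/4·x), and each of sin², cos² integrates to L/2 = 2 over (0, 4).
∫_0^4 u² dx = 2, so ||u||_L² = sqrt(2).
∫_0^4 (u')² dx = π^2/8, so ||u'||_L² = sqrt(2)*π/4.
Ratio ||u||_L² / ||u'||_L² = 4/π.
Sharp Poincaré constant on H^1_0(0, 4) is C_P = L/π = 4/π, achieved by sin(π/4·x).
This is the k = 1 eigenfunction (up to amplitude), so the ratio equals the sharp Poincaré constant exactly.


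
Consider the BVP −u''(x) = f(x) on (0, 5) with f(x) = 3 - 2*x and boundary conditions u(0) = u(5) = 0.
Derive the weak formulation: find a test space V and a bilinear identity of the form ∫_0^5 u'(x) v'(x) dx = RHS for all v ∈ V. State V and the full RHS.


V = H^1_0(0, 5) (so v(0) = v(5) = 0); weak form: ∫_0^5 u'v' dx = ∫_0^5 (3 - 2*x) v dx for all v ∈ V.

Multiply both sides by a test function v and integrate from 0 to 5:
  ∫_0^5 −u''(x) v(x) dx = ∫_0^5 f(x) v(x) dx.
Integrate the LHS by parts once:
  ∫_0^5 −u'' v dx = −[u'(x) v(x)]_0^5 + ∫_0^5 u'(x) v'(x) dx.
Thus ∫_0^5 u'(x) v'(x) dx = ∫_0^5 f(x) v(x) dx + [u'(x) v(x)]_0^5.
Choose V so that boundary terms are either known or forced to vanish.
u is Dirichlet: u(0) = u(5) = 0. Let V = H^1_0(0, 5); then v(0) = v(5) = 0, and [u' v]_0^5 = 0.
Weak formulation: find u (satisfying any essential BC) such that ∫_0^5 u'(x) v'(x) dx = ∫_0^5 f v dx for all v ∈ V.
Substituting f(x) = 3 - 2*x, the right-hand side is ∫_0^5 (3 - 2*x) v dx.


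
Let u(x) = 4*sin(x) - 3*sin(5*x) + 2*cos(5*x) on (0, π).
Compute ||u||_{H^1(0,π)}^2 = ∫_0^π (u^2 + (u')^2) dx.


||u||_{H^1(0,π)}^2 = 185*π

u'(x) = -10*sin(5*x) + 4*cos(x) - 15*cos(5*x).
Expand u² and (u')² and integrate term by term on (0, π), using: for integers n ≥ 1, ∫_0^π sin²(nx) dx = ∫_0^π cos²(nx) dx = π/2; for n ≠ n', ∫_0^π sin(nx)sin(n'x) dx = ∫_0^π cos(nx)cos(n'x) dx = 0; and by product-to-sum, ∫_0^π sin(nx)cos(n'x) dx = ½∫_0^π [sin((n+n')x) + sin((n−n')x)] dx, which is 0 when n+n' is even and 2n/(n²−n'²) when n+n' is odd (it need not vanish on (0, π)).
  u² squared terms: (-3)²·∫sin(5x)² dx = 9·π/2 = 9*π/2;  (2)²·∫cos(5x)² dx = 4·π/2 = 2*π;  (4)²·∫sin(x)² dx = 16·π/2 = 8*π.
  u² cross terms: 2·(-3)·(2)·∫sin(5x)·cos(5x) dx = -12·(0) = 0;  2·(-3)·(4)·∫sin(5x)·sin(x) dx = -24·(0) = 0;  2·(2)·(4)·∫cos(5x)·sin(x) dx = 16·(0) = 0.
  So ∫_0^π u² dx = 9*π/2 + 2*π + 8*π + 0 + 0 + 0 = 29*π/2.
  (u')² squared terms: (-15)²·∫cos(5x)² dx = 225·π/2 = 225*π/2;  (-10)²·∫sin(5x)² dx = 100·π/2 = 50*π;  (4)²·∫cos(x)² dx = 16·π/2 = 8*π.
  (u')² cross terms: 2·(-15)·(-10)·∫cos(5x)·sin(5x) dx = 300·(0) = 0;  2·(-15)·(4)·∫cos(5x)·cos(x) dx = -120·(0) = 0;  2·(-10)·(4)·∫sin(5x)·cos(x) dx = -80·(0) = 0.
  So ∫_0^π (u')² dx = 225*π/2 + 50*π + 8*π + 0 + 0 + 0 = 341*π/2.
||u||_{H^1}^2 = (29*π/2) + (341*π/2) = 185*π.


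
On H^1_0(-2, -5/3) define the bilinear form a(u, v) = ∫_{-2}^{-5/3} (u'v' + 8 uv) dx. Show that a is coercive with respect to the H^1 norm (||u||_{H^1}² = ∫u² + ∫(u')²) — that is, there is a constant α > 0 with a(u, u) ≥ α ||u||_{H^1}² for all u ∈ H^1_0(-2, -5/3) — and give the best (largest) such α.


α = 1

Coercivity of a(·,·) on H^1_0(-2, -5/3) means a(u, u) ≥ α ||u||_{H^1}² for every u ∈ H^1_0.
The interval has length L = 1/3, and Poincaré/coercivity depend only on L. Here a(u, u) = ∫(u')² + (8)·∫u².
Here c = 8 ≥ 1, so a(u,u) = ∫(u')² + c∫u² ≥ ∫(u')² + ∫u² = ||u||_{H^1}², i.e. α = 1 works. No larger α is possible: a(u,u) ≥ α||u||_{H^1}² means (1−α)∫(u')² ≥ (α−c)∫u², and for the modes u_n = sin(nπ(x−x₀)/L) (x₀ the left endpoint) one has ∫u_n²/∫(u_n')² = (L/(nπ))² → 0, so a(u_n,u_n)/||u_n||_{H^1}² → 1. Hence the optimal constant is α = 1.
Therefore α = 1.


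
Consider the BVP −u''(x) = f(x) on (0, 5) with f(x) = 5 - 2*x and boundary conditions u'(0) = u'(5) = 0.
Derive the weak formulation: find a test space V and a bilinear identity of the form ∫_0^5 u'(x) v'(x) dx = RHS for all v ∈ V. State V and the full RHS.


V = H^1(0, 5) (no boundary constraint on v; u is determined up to an additive constant); weak form: ∫_0^5 u'v' dx = ∫_0^5 (5 - 2*x) v dx for all v ∈ V.

Multiply both sides by a test function v and integrate from 0 to 5:
  ∫_0^5 −u''(x) v(x) dx = ∫_0^5 f(x) v(x) dx.
Integrate the LHS by parts once:
  ∫_0^5 −u'' v dx = −[u'(x) v(x)]_0^5 + ∫_0^5 u'(x) v'(x) dx.
Thus ∫_0^5 u'(x) v'(x) dx = ∫_0^5 f(x) v(x) dx + [u'(x) v(x)]_0^5.
Choose V so that boundary terms are either known or forced to vanish.
u has homogeneous Neumann: u'(0) = u'(5) = 0. So [u' v]_0^5 = 0·v(5) − 0·v(0) = 0 for any v; take V = H^1(0, 5).
Weak formulation: find u (satisfying any essential BC) such that ∫_0^5 u'(x) v'(x) dx = ∫_0^5 f v dx for all v ∈ V (homogeneous Neumann, so boundary terms vanish).
Substituting f(x) = 5 - 2*x, the right-hand side is ∫_0^5 (5 - 2*x) v dx.
Compatibility check (pure Neumann): taking v ≡ 1 ∈ V gives 0 = ∫_0^5 f dx + (0) − (0), i.e. ∫_0^5 f dx must equal u'(0) − u'(5) = 0. Indeed ∫_0^5 (5 - 2*x) dx = 0, so the data are compatible. The solution is then unique only up to an additive constant (fix it e.g. by requiring ∫_0^5 u dx = 0).


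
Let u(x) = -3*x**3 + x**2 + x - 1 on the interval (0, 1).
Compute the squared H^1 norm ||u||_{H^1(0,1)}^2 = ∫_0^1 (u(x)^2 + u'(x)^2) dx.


||u||_{H^1}^2 = 227/35

The H^1 norm (squared) on an interval (0, L) is
  ||u||_{H^1}^2 = ∫_0^L u(x)^2 dx + ∫_0^L u'(x)^2 dx.
Compute u'(x) = -9*x**2 + 2*x + 1.
Then u(x)^2 = 9*x**6 - 6*x**5 - 5*x**4 + 8*x**3 - x**2 - 2*x + 1 and u'(x)^2 = 81*x**4 - 36*x**3 - 14*x**2 + 4*x + 1.
Integrate each monomial from 0 to 1 using ∫_0^1 c·x^n dx = c·1^(n+1)/(n+1):
  ∫_0^1 u(x)^2 dx = ∫_0^1 (9*x^6 - 6*x^5 - 5*x^4 + 8*x^3 - x^2 - 2*x + 1) dx. Term by term:
    ∫_0^1 9*x^6 dx = 9/7;  ∫_0^1 -6*x^5 dx = -1;  ∫_0^1 -5*x^4 dx = -1;
    ∫_0^1 8*x^3 dx = 2;  ∫_0^1 -x^2 dx = -1/3;  ∫_0^1 -2*x dx = -1;
    ∫_0^1 1 dx = 1.
  Sum: 9/7 − 1 − 1 + 2 − 1/3 − 1 + 1 = 20/21.
  ∫_0^1 u'(x)^2 dx = ∫_0^1 (81*x^4 - 36*x^3 - 14*x^2 + 4*x + 1) dx. Term by term:
    ∫_0^1 81*x^4 dx = 81/5;  ∫_0^1 -36*x^3 dx = -9;  ∫_0^1 -14*x^2 dx = -14/3;
    ∫_0^1 4*x dx = 2;  ∫_0^1 1 dx = 1.
  Sum: 81/5 − 9 − 14/3 + 2 + 1 = 83/15.
Adding: ||u||_{H^1}^2 = 20/21 + 83/15 = 227/35.


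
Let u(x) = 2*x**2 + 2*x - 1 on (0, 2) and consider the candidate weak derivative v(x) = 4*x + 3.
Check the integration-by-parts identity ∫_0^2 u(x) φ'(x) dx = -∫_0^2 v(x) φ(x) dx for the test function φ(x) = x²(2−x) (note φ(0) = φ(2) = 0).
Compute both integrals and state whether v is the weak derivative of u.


LHS = -136/15, RHS = -52/5. No, v is not the weak derivative of u.

u(x) = 2*x**2 + 2*x - 1, classical derivative u'(x) = 4*x + 2.
φ(x) = x²(2−x), so φ'(x) = x*(4 - 3*x).
Note φ(0) = φ(2) = 0, so the boundary term u·φ vanishes.
LHS = ∫_0^2 u(x) φ'(x) dx = ∫_0^2 (-6*x^4 + 2*x^3 + 11*x^2 - 4*x) dx. Term by term:
  ∫_0^2 -6*x^4 dx = -192/5;  ∫_0^2 2*x^3 dx = 8;  ∫_0^2 11*x^2 dx = 88/3;
  ∫_0^2 -4*x dx = -8.
Sum: -192/5 + 8 + 88/3 − 8 = -136/15.
So LHS = -136/15.
∫_0^2 v(x) φ(x) dx = ∫_0^2 (-4*x^4 + 5*x^3 + 6*x^2) dx. Term by term:
  ∫_0^2 -4*x^4 dx = -128/5;  ∫_0^2 5*x^3 dx = 20;  ∫_0^2 6*x^2 dx = 16.
Sum: -128/5 + 20 + 16 = 52/5.
So RHS = -∫_0^2 v(x) φ(x) dx = -52/5.
LHS − RHS = 4/3 ≠ 0, so the identity fails.
(For a valid weak derivative the identity must hold for EVERY test function, in particular this one. The failure shows v is NOT the weak derivative of u.)
Correct weak derivative would be u'(x) = 4*x + 2.


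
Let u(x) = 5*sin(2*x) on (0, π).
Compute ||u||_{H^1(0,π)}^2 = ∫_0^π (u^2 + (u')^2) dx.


||u||_{H^1(0,π)}^2 = 125*π/2

u'(x) = 10*cos(2*x).
Expand u² and (u')² and integrate term by term on (0, π), using: for integers n ≥ 1, ∫_0^π sin²(nx) dx = ∫_0^π cos²(nx) dx = π/2; for n ≠ n', ∫_0^π sin(nx)sin(n'x) dx = ∫_0^π cos(nx)cos(n'x) dx = 0; and by product-to-sum, ∫_0^π sin(nx)cos(n'x) dx = ½∫_0^π [sin((n+n')x) + sin((n−n')x)] dx, which is 0 when n+n' is even and 2n/(n²−n'²) when n+n' is odd (it need not vanish on (0, π)).
  u² squared terms: (5)²·∫sin(2x)² dx = 25·π/2 = 25*π/2.
  So ∫_0^π u² dx = 25*π/2.
  (u')² squared terms: (10)²·∫cos(2x)² dx = 100·π/2 = 50*π.
  So ∫_0^π (u')² dx = 50*π.
||u||_{H^1}^2 = (25*π/2) + (50*π) = 125*π/2.


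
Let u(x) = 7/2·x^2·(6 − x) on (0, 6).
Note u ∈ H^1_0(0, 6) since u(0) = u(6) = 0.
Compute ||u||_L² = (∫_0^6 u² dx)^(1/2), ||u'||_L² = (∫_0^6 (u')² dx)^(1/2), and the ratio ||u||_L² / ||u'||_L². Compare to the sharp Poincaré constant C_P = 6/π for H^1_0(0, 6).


||u||_L² / ||u'||_L² = 3*sqrt(14)/7 < C_P = 6/π.

u(x) = 7/2·x^2·(6 − x), so u'(x) = 21*x*(4 - x)/2.
u(x) = 7/2·x^2·(6 − x) vanishes at x = 0 and x = 6, so u ∈ H^1_0(0, 6). Differentiate via the product rule and integrate the resulting polynomials term by term.
  ∫_0^6 u² dx = ∫_0^6 (49*x^6/4 - 147*x^5 + 441*x^4) dx. Term by term:
    ∫_0^6 49*x^6/4 dx = 489888;  ∫_0^6 -147*x^5 dx = -1143072;  ∫_0^6 441*x^4 dx = 3429216/5.
  Sum: 489888 − 1143072 + 3429216/5 = 163296/5.
  ∫_0^6 (u')² dx = ∫_0^6 (441*x^4/4 - 882*x^3 + 1764*x^2) dx. Term by term:
    ∫_0^6 441*x^4/4 dx = 857304/5;  ∫_0^6 -882*x^3 dx = -285768;  ∫_0^6 1764*x^2 dx = 127008.
  Sum: 857304/5 − 285768 + 127008 = 63504/5.
∫_0^6 u² dx = 163296/5, so ||u||_L² = 108*sqrt(70)/5.
∫_0^6 (u')² dx = 63504/5, so ||u'||_L² = 252*sqrt(5)/5.
Ratio ||u||_L² / ||u'||_L² = 3*sqrt(14)/7.
Sharp Poincaré constant on H^1_0(0, 6) is C_P = L/π = 6/π, achieved by sin(π/6·x).
A polynomial bump cannot attain the sharp Poincaré constant (only the first sine eigenfunction does), so the ratio is strictly less than C_P, consistent with ||u||_L² ≤ C_P ||u'||_L².


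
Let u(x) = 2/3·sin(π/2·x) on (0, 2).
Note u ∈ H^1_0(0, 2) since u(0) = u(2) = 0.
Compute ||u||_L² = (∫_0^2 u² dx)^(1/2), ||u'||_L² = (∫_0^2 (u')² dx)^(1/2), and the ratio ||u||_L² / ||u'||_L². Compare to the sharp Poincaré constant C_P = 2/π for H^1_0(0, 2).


||u||_L² / ||u'||_L² = 2/π = C_P.

u(x) = 2/3·sin(π/2·x), so u'(x) = π*cos(π*x/2)/3.
Writing u(x) = A·sin(kπx/L) with A = 2/3 and k = 1, use ∫_0^L sin²(kπx/L) dx = L/2 and ∫_0^L cos²(kπx/L) dx = L/2.
u² = 4/9·sin²(π/2·x) and (u')² = π^2/9·cos²(π/2·x), and each of sin², cos² integrates to L/2 = 1 over (0, 2).
∫_0^2 u² dx = 4/9, so ||u||_L² = 2/3.
∫_0^2 (u')² dx = π^2/9, so ||u'||_L² = π/3.
Ratio ||u||_L² / ||u'||_L² = 2/π.
Sharp Poincaré constant on H^1_0(0, 2) is C_P = L/π = 2/π, achieved by sin(π/2·x).
This is the k = 1 eigenfunction (up to amplitude), so the ratio equals the sharp Poincaré constant exactly.


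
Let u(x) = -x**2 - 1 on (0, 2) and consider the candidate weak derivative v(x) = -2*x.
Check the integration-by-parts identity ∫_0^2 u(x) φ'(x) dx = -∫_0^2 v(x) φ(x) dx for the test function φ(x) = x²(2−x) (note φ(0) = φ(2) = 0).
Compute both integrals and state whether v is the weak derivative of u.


LHS = 16/5, RHS = 16/5. Yes, v = u' weakly.

u(x) = -x**2 - 1, classical derivative u'(x) = -2*x.
φ(x) = x²(2−x), so φ'(x) = x*(4 - 3*x).
Note φ(0) = φ(2) = 0, so the boundary term u·φ vanishes.
LHS = ∫_0^2 u(x) φ'(x) dx = ∫_0^2 (3*x^4 - 4*x^3 + 3*x^2 - 4*x) dx. Term by term:
  ∫_0^2 3*x^4 dx = 96/5;  ∫_0^2 -4*x^3 dx = -16;  ∫_0^2 3*x^2 dx = 8;
  ∫_0^2 -4*x dx = -8.
Sum: 96/5 − 16 + 8 − 8 = 16/5.
So LHS = 16/5.
∫_0^2 v(x) φ(x) dx = ∫_0^2 (2*x^4 - 4*x^3) dx. Term by term:
  ∫_0^2 2*x^4 dx = 64/5;  ∫_0^2 -4*x^3 dx = -16.
Sum: 64/5 − 16 = -16/5.
So RHS = -∫_0^2 v(x) φ(x) dx = 16/5.
LHS = RHS, so the identity holds for this test φ.
Moreover u is smooth here and v(x) = u'(x) = -2*x pointwise, so the identity holds for every test function. Hence v is the weak derivative of u.


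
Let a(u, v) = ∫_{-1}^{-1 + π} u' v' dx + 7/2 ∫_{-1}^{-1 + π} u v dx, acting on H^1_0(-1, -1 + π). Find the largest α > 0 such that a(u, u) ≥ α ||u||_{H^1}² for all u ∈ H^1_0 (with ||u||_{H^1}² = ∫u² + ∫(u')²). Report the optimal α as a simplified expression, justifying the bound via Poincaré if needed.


α = 1

Coercivity of a(·,·) on H^1_0(-1, -1 + π) means a(u, u) ≥ α ||u||_{H^1}² for every u ∈ H^1_0.
The interval has length L = π, and Poincaré/coercivity depend only on L. Here a(u, u) = ∫(u')² + (7/2)·∫u².
Here c = 7/2 ≥ 1, so a(u,u) = ∫(u')² + c∫u² ≥ ∫(u')² + ∫u² = ||u||_{H^1}², i.e. α = 1 works. No larger α is possible: a(u,u) ≥ α||u||_{H^1}² means (1−α)∫(u')² ≥ (α−c)∫u², and for the modes u_n = sin(nπ(x−x₀)/L) (x₀ the left endpoint) one has ∫u_n²/∫(u_n')² = (L/(nπ))² → 0, so a(u_n,u_n)/||u_n||_{H^1}² → 1. Hence the optimal constant is α = 1.
Therefore α = 1.
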